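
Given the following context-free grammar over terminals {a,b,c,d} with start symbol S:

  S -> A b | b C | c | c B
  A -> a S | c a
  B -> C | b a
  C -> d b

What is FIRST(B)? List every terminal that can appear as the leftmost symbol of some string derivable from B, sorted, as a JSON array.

FIRST sets, iterate to fixpoint:
round 1:
  A via A→a S: +{a}
  A via A→c a: +{c}
  B via B→b a: +{b}
  C via C→d b: +{d}
  S via S→A b: +{a,c}
  S via S→b C: +{b}
  FIRST[S]={a,b,c}  FIRST[A]={a,c}  FIRST[B]={b}  FIRST[C]={d}
round 2:
  B via B→C: +{d}
  FIRST[S]={a,b,c}  FIRST[A]={a,c}  FIRST[B]={b,d}  FIRST[C]={d}
round 3: — fixpoint
  FIRST[S]={a,b,c}  FIRST[A]={a,c}  FIRST[B]={b,d}  FIRST[C]={d}

FIRST(B) = ["b", "d"]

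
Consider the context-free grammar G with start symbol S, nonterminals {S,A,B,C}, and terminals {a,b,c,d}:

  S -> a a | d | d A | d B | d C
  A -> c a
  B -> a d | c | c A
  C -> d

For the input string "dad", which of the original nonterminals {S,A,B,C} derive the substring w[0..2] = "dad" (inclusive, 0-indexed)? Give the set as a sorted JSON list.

CNF form of G:
  S -> T1 T1 | T2 A | T2 B | T2 C | d
  A -> T0 T1
  B -> T0 A | T1 T2 | c
  C -> d
  T0 -> c
  T1 -> a
  T2 -> d

CYK table (by increasing span) — only the sub-triangle for w[0..2]:
  cell(0,0) d: {C,S,T2}  orig:{C,S}
  cell(1,1) a: {T1}  orig:{}
  cell(2,2) d: {C,S,T2}  orig:{C,S}
  cell(0,1) da: ∅
  cell(1,2) ad: {B}
  cell(0,2) dad: {S}

Original NTs in T[0,2] deriving "dad": ["S"]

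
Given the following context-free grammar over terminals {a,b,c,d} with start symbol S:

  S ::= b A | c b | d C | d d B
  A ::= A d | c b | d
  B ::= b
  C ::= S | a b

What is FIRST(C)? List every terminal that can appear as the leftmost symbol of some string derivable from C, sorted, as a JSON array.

Compute FIRST by fixpoint:
round 1:
  A via A→c b: +{c}
  A via A→d: +{d}
  B via B→b: +{b}
  C via C→a b: +{a}
  S via S→b A: +{b}
  S via S→c b: +{c}
  S via S→d C: +{d}
  FIRST(S)={b,c,d}  FIRST(A)={c,d}  FIRST(B)={b}  FIRST(C)={a}
round 2:
  C via C→S: +{b,c,d}
  FIRST(S)={b,c,d}  FIRST(A)={c,d}  FIRST(B)={b}  FIRST(C)={a,b,c,d}
round 3: done
  FIRST(S)={b,c,d}  FIRST(A)={c,d}  FIRST(B)={b}  FIRST(C)={a,b,c,d}

FIRST(C) = ["a", "b", "c", "d"]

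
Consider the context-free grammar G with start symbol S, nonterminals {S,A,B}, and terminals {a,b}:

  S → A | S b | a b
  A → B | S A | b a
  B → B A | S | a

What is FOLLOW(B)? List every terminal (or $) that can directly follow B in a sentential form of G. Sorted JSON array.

Compute FIRST by fixpoint:
iter 1:
  A via A→b a: +{b}
  B via B→a: +{a}
  S via S→A: +{b}
  S via S→a b: +{a}
  FIRST[S]={a,b}  FIRST[A]={b}  FIRST[B]={a}
iter 2:
  A via A→B: +{a}
  B via B→S: +{b}
  FIRST[S]={a,b}  FIRST[A]={a,b}  FIRST[B]={a,b}
iter 3: (stable)
  FIRST[S]={a,b}  FIRST[A]={a,b}  FIRST[B]={a,b}

FOLLOW iteration:
seed FOLLOW(S) with $
pass 1:
  A→S A: FOLLOW(S) ⊇ FIRST(A) = {a,b}; new: +{a,b}
  B→B A: FOLLOW(B) ⊇ FIRST(A) = {a,b}; new: +{a,b}
  B→B A: FOLLOW(A) ⊇ FOLLOW(B) ⊇ {a,b}; new: +{a,b}
  S→A: FOLLOW(A) ⊇ FOLLOW(S) ⊇ {$,a,b}; new: +{$}
  S: {$,a,b}  A: {$,a,b}  B: {a,b}
pass 2:
  A→B: FOLLOW(B) ⊇ FOLLOW(A) ⊇ {$,a,b}; new: +{$}
  S: {$,a,b}  A: {$,a,b}  B: {$,a,b}
pass 3: (stable)
  S: {$,a,b}  A: {$,a,b}  B: {$,a,b}

FOLLOW(B) = ["$", "a", "b"]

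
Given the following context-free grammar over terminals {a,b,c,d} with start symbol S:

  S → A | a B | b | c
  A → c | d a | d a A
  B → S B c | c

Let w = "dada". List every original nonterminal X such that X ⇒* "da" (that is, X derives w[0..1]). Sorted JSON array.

CNF form of G:
  S -> T0 T1 | T0 X5 | T1 B | b | c
  A -> T0 T1 | T0 X3 | c
  B -> S X4 | c
  T0 -> d
  T1 -> a
  T2 -> c
  X3 -> T1 A
  X4 -> B T2
  X5 -> T1 A

Fill CYK table bottom-up (cells [i..j] with 0 ≤ i ≤ j ≤ 1 only):
  cell(0,0) d: {T0}  orig:{}
  cell(1,1) a: {T1}  orig:{}
  cell(0,1) da: {A,S}

Original NTs in T[0,1] deriving "da": ["A", "S"]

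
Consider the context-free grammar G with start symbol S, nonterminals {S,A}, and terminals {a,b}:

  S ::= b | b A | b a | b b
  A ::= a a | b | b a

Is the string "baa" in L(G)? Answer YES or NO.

CNF form of G:
  S -> T1 A | T1 T0 | T1 T1 | b
  A -> T0 T0 | T1 T0 | b
  T0 -> a
  T1 -> b

CYK fill:
  cell(0,0) b: {A,S,T1}  orig:{A,S}
  cell(1,1) a: {T0}  orig:{}
  cell(2,2) a: {T0}  orig:{}
  cell(0,1) ba: {A,S}
  cell(1,2) aa: {A}
  cell(0,2) baa: {S}

S ∈ T[0,2] ⇒ YES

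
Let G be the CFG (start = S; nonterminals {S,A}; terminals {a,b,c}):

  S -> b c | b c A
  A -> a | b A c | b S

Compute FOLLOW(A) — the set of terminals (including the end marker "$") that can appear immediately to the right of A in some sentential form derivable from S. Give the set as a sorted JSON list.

FIRST iteration:
round 1:
  A via A→a: +{a}
  A via A→b A c: +{b}
  S via S→b c: +{b}
  FIRST(S)={b}  FIRST(A)={a,b}
round 2: (stable)
  FIRST(S)={b}  FIRST(A)={a,b}

FOLLOW sets:
seed FOLLOW(S) with $
pass 1:
  A→b A c: FOLLOW(A) ⊇ FIRST(c) = {c}; new: +{c}
  A→b S: FOLLOW(S) ⊇ FOLLOW(A) ⊇ {c}; new: +{c}
  S→b c A: FOLLOW(A) ⊇ FOLLOW(S) ⊇ {$,c}; new: +{$}
  FOLLOW(S)={$,c}  FOLLOW(A)={$,c}
pass 2: — fixpoint
  FOLLOW(S)={$,c}  FOLLOW(A)={$,c}

FOLLOW(A) = ["$", "c"]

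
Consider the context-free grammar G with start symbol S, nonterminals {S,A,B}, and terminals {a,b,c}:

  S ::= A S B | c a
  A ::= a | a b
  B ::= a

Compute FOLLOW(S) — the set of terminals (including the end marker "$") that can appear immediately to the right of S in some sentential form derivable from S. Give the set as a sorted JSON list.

Compute FIRST by fixpoint:
[1]
  A via A→a: +{a}
  B via B→a: +{a}
  S via S→A S B: +{a}
  S via S→c a: +{c}
  S: {a,c}  A: {a}  B: {a}
[2] (stable)
  S: {a,c}  A: {a}  B: {a}

Compute FOLLOW by fixpoint:
FOLLOW(S) := {$}
iter 1:
  S→A S B: FOLLOW(A) ⊇ FIRST(S) = {a,c}; new: +{a,c}
  S→A S B: FOLLOW(S) ⊇ FIRST(B) = {a}; new: +{a}
  S→A S B: FOLLOW(B) ⊇ FOLLOW(S) ⊇ {$,a}; new: +{$,a}
  FOLLOW[S]={$,a}  FOLLOW[A]={a,c}  FOLLOW[B]={$,a}
iter 2: (no change)
  FOLLOW[S]={$,a}  FOLLOW[A]={a,c}  FOLLOW[B]={$,a}

FOLLOW(S) = ["$", "a"]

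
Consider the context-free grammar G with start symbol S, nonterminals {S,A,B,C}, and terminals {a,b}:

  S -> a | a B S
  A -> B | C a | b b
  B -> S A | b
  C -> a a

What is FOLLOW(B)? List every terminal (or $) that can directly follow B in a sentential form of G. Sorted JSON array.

FIRST iteration:
iter 1:
  A via A→b b: +{b}
  B via B→b: +{b}
  C via C→a a: +{a}
  S via S→a: +{a}
  FIRST(S)={a}  FIRST(A)={b}  FIRST(B)={b}  FIRST(C)={a}
iter 2:
  A via A→C a: +{a}
  B via B→S A: +{a}
  FIRST(S)={a}  FIRST(A)={a,b}  FIRST(B)={a,b}  FIRST(C)={a}
iter 3: — fixpoint
  FIRST(S)={a}  FIRST(A)={a,b}  FIRST(B)={a,b}  FIRST(C)={a}

FOLLOW sets:
FOLLOW(S) := {$}
iter 1:
  A→C a: FOLLOW(C) ⊇ FIRST(a) = {a}; new: +{a}
  B→S A: FOLLOW(S) ⊇ FIRST(A) = {a,b}; new: +{a,b}
  S→a B S: FOLLOW(B) ⊇ FIRST(S) = {a}; new: +{a}
  FOLLOW(S)={$,a,b}  FOLLOW(A)={}  FOLLOW(B)={a}  FOLLOW(C)={a}
iter 2:
  B→S A: FOLLOW(A) ⊇ FOLLOW(B) ⊇ {a}; new: +{a}
  FOLLOW(S)={$,a,b}  FOLLOW(A)={a}  FOLLOW(B)={a}  FOLLOW(C)={a}
iter 3: (stable)
  FOLLOW(S)={$,a,b}  FOLLOW(A)={a}  FOLLOW(B)={a}  FOLLOW(C)={a}

FOLLOW(B) = ["a"]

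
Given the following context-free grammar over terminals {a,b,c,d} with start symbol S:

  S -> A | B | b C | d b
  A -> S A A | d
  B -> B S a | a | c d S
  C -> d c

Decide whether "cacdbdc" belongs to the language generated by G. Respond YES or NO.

Convert to CNF:
  S -> B X7 | S X8 | T1 X9 | T2 T3 | T3 C | a | d
  A -> S X4 | d
  B -> B X5 | T1 X6 | a
  C -> T2 T1
  T0 -> a
  T1 -> c
  T2 -> d
  T3 -> b
  X4 -> A A
  X5 -> S T0
  X6 -> T2 S
  X7 -> S T0
  X8 -> A A
  X9 -> T2 S

Fill CYK table bottom-up:
  [0..0]={T1}  "c"  orig:{}
  [1..1]={B,S,T0}  "a"  orig:{B,S}
  [2..2]={T1}  "c"  orig:{}
  [3..3]={A,S,T2}  "d"  orig:{A,S}
  [4..4]={T3}  "b"  orig:{}
  [5..5]={A,S,T2}  "d"  orig:{A,S}
  [6..6]={T1}  "c"  orig:{}
  [0..1]=∅  "ca"
  [1..2]=∅  "ac"
  [2..3]=∅  "cd"
  [3..4]={S}  "db"
  [4..5]=∅  "bd"
  [5..6]={C}  "dc"
  [0..2]=∅  "cac"
  [1..3]=∅  "acd"
  [2..4]=∅  "cdb"
  [3..5]=∅  "dbd"
  [4..6]={S}  "bdc"
  [0..3]=∅  "cacd"
  [1..4]=∅  "acdb"
  [2..5]=∅  "cdbd"
  [3..6]={X6,X9}  "dbdc"  orig:{}
  [0..4]=∅  "cacdb"
  [1..5]=∅  "acdbd"
  [2..6]={B,S}  "cdbdc"
  [0..5]=∅  "cacdbd"
  [1..6]=∅  "acdbdc"
  [0..6]=∅  "cacdbdc"

S ∉ T[0,6] ⇒ NO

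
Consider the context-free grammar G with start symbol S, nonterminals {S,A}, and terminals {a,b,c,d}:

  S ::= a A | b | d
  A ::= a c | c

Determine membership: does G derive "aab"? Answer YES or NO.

CNF form of G:
  S -> T0 A | b | d
  A -> T0 T1 | c
  T0 -> a
  T1 -> c

Fill CYK table bottom-up:
  T[0,0] 'a' = {T0}  orig:{}
  T[1,1] 'a' = {T0}  orig:{}
  T[2,2] 'b' = {S}
  T[0,1] 'aa' = ∅
  T[1,2] 'ab' = ∅
  T[0,2] 'aab' = ∅

S ∉ T[0,2] ⇒ NO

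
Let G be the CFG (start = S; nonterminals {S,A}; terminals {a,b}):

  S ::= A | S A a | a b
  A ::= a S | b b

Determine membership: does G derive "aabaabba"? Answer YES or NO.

CNF form of G:
  S -> S X2 | T0 S | T0 T1 | T1 T1
  A -> T0 S | T1 T1
  T0 -> a
  T1 -> b
  X2 -> A T0

Fill CYK table bottom-up:
  cell(0,0) a: {T0}  orig:{}
  cell(1,1) a: {T0}  orig:{}
  cell(2,2) b: {T1}  orig:{}
  cell(3,3) a: {T0}  orig:{}
  cell(4,4) a: {T0}  orig:{}
  cell(5,5) b: {T1}  orig:{}
  cell(6,6) b: {T1}  orig:{}
  cell(7,7) a: {T0}  orig:{}
  cell(0,1) aa: ∅
  cell(1,2) ab: {S}
  cell(2,3) ba: ∅
  cell(3,4) aa: ∅
  cell(4,5) ab: {S}
  cell(5,6) bb: {A,S}
  cell(6,7) ba: ∅
  cell(0,2) aab: {A,S}
  cell(1,3) aba: ∅
  cell(2,4) baa: ∅
  cell(3,5) aab: {A,S}
  cell(4,6) abb: {A,S}
  cell(5,7) bba: {X2}  orig:{}
  cell(0,3) aaba: {X2}  orig:{}
  cell(1,4) abaa: ∅
  cell(2,5) baab: ∅
  cell(3,6) aabb: {A,S}
  cell(4,7) abba: {X2}  orig:{}
  cell(0,4) aabaa: ∅
  cell(1,5) abaab: ∅
  cell(2,6) baabb: ∅
  cell(3,7) aabba: {X2}  orig:{}
  cell(0,5) aabaab: ∅
  cell(1,6) abaabb: ∅
  cell(2,7) baabba: ∅
  cell(0,6) aabaabb: ∅
  cell(1,7) abaabba: {S}
  cell(0,7) aabaabba: {A,S}

S ∈ T[0,7] ⇒ YES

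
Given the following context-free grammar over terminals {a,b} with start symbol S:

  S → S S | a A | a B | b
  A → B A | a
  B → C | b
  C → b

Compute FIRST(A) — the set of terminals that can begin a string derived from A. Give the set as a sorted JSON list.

FIRST iteration:
round 1:
  A via A→a: +{a}
  B via B→b: +{b}
  C via C→b: +{b}
  S via S→a A: +{a}
  S via S→b: +{b}
  S: {a,b}  A: {a}  B: {b}  C: {b}
round 2:
  A via A→B A: +{b}
  S: {a,b}  A: {a,b}  B: {b}  C: {b}
round 3: done
  S: {a,b}  A: {a,b}  B: {b}  C: {b}

FIRST(A) = ["a", "b"]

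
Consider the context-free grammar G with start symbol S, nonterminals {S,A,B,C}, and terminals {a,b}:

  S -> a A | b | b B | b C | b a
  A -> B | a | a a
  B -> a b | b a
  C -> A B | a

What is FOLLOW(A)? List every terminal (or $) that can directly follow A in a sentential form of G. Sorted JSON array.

Compute FIRST by fixpoint:
pass 1:
  A via A→a: +{a}
  B via B→a b: +{a}
  B via B→b a: +{b}
  C via C→A B: +{a}
  S via S→a A: +{a}
  S via S→b: +{b}
  FIRST[S]={a,b}  FIRST[A]={a}  FIRST[B]={a,b}  FIRST[C]={a}
pass 2:
  A via A→B: +{b}
  C via C→A B: +{b}
  FIRST[S]={a,b}  FIRST[A]={a,b}  FIRST[B]={a,b}  FIRST[C]={a,b}
pass 3: (no change)
  FIRST[S]={a,b}  FIRST[A]={a,b}  FIRST[B]={a,b}  FIRST[C]={a,b}

FOLLOW sets:
FOLLOW(S) := {$}
iter 1:
  C→A B: FOLLOW(A) ⊇ FIRST(B) = {a,b}; new: +{a,b}
  S→a A: FOLLOW(A) ⊇ FOLLOW(S) ⊇ {$}; new: +{$}
  S→b B: FOLLOW(B) ⊇ FOLLOW(S) ⊇ {$}; new: +{$}
  S→b C: FOLLOW(C) ⊇ FOLLOW(S) ⊇ {$}; new: +{$}
  FOLLOW[S]={$}  FOLLOW[A]={$,a,b}  FOLLOW[B]={$}  FOLLOW[C]={$}
iter 2:
  A→B: FOLLOW(B) ⊇ FOLLOW(A) ⊇ {$,a,b}; new: +{a,b}
  FOLLOW[S]={$}  FOLLOW[A]={$,a,b}  FOLLOW[B]={$,a,b}  FOLLOW[C]={$}
iter 3: (stable)
  FOLLOW[S]={$}  FOLLOW[A]={$,a,b}  FOLLOW[B]={$,a,b}  FOLLOW[C]={$}

FOLLOW(A) = ["$", "a", "b"]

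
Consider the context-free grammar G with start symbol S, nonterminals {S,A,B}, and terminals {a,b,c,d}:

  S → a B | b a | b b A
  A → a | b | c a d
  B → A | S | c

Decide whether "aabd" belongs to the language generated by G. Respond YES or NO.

Convert to CNF:
  S -> T1 B | T3 T1 | T3 X7
  A -> T0 X4 | a | b
  B -> T0 X6 | T1 B | T3 T1 | T3 X5 | a | b | c
  T0 -> c
  T1 -> a
  T2 -> d
  T3 -> b
  X4 -> T1 T2
  X5 -> T3 A
  X6 -> T1 T2
  X7 -> T3 A

CYK fill:
  cell(0,0) a: {A,B,T1}  orig:{A,B}
  cell(1,1) a: {A,B,T1}  orig:{A,B}
  cell(2,2) b: {A,B,T3}  orig:{A,B}
  cell(3,3) d: {T2}  orig:{}
  cell(0,1) aa: {B,S}
  cell(1,2) ab: {B,S}
  cell(2,3) bd: ∅
  cell(0,2) aab: {B,S}
  cell(1,3) abd: ∅
  cell(0,3) aabd: ∅

S ∉ T[0,3] ⇒ NO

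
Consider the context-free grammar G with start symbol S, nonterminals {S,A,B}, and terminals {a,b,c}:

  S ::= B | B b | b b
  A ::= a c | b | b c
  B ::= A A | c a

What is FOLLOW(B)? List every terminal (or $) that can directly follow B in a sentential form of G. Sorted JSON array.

FIRST sets, iterate to fixpoint:
pass 1:
  A via A→a c: +{a}
  A via A→b: +{b}
  B via B→A A: +{a,b}
  B via B→c a: +{c}
  S via S→B: +{a,b,c}
  FIRST[S]={a,b,c}  FIRST[A]={a,b}  FIRST[B]={a,b,c}
pass 2: done
  FIRST[S]={a,b,c}  FIRST[A]={a,b}  FIRST[B]={a,b,c}

FOLLOW iteration:
initialize: $ ∈ FOLLOW(S)
[1]
  B→A A: FOLLOW(A) ⊇ FIRST(A) = {a,b}; new: +{a,b}
  S→B: FOLLOW(B) ⊇ FOLLOW(S) ⊇ {$}; new: +{$}
  S→B b: FOLLOW(B) ⊇ FIRST(b) = {b}; new: +{b}
  FOLLOW[S]={$}  FOLLOW[A]={a,b}  FOLLOW[B]={$,b}
[2]
  B→A A: FOLLOW(A) ⊇ FOLLOW(B) ⊇ {$,b}; new: +{$}
  FOLLOW[S]={$}  FOLLOW[A]={$,a,b}  FOLLOW[B]={$,b}
[3] done
  FOLLOW[S]={$}  FOLLOW[A]={$,a,b}  FOLLOW[B]={$,b}

FOLLOW(B) = ["$", "b"]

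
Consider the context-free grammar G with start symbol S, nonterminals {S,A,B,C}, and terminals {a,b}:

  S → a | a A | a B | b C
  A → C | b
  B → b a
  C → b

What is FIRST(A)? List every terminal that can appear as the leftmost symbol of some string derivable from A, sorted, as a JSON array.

FIRST sets, iterate to fixpoint:
round 1:
  A via A→b: +{b}
  B via B→b a: +{b}
  C via C→b: +{b}
  S via S→a: +{a}
  S via S→b C: +{b}
  FIRST(S)={a,b}  FIRST(A)={b}  FIRST(B)={b}  FIRST(C)={b}
round 2: (no change)
  FIRST(S)={a,b}  FIRST(A)={b}  FIRST(B)={b}  FIRST(C)={b}

FIRST(A) = ["b"]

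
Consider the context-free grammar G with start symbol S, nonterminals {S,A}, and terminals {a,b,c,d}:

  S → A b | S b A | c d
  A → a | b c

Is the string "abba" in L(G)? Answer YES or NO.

CNF form of G:
  S -> A T0 | S X3 | T1 T2
  A -> T0 T1 | a
  T0 -> b
  T1 -> c
  T2 -> d
  X3 -> T0 A

CYK table (by increasing span):
  [0..0]={A}  "a"
  [1..1]={T0}  "b"  orig:{}
  [2..2]={T0}  "b"  orig:{}
  [3..3]={A}  "a"
  [0..1]={S}  "ab"
  [1..2]=∅  "bb"
  [2..3]={X3}  "ba"  orig:{}
  [0..2]=∅  "abb"
  [1..3]=∅  "bba"
  [0..3]={S}  "abba"

S ∈ T[0,3] ⇒ YES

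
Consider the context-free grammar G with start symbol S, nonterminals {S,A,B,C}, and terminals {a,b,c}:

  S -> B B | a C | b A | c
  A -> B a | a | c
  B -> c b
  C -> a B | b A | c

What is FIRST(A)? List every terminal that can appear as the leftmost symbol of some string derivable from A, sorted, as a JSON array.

FIRST iteration:
[1]
  A via A→a: +{a}
  A via A→c: +{c}
  B via B→c b: +{c}
  C via C→a B: +{a}
  C via C→b A: +{b}
  C via C→c: +{c}
  S via S→B B: +{c}
  S via S→a C: +{a}
  S via S→b A: +{b}
  FIRST[S]={a,b,c}  FIRST[A]={a,c}  FIRST[B]={c}  FIRST[C]={a,b,c}
[2] — fixpoint
  FIRST[S]={a,b,c}  FIRST[A]={a,c}  FIRST[B]={c}  FIRST[C]={a,b,c}

FIRST(A) = ["a", "c"]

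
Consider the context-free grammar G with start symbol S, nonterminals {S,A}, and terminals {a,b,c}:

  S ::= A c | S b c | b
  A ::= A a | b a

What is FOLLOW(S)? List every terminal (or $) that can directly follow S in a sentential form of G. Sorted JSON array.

Compute FIRST by fixpoint:
pass 1:
  A via A→b a: +{b}
  S via S→A c: +{b}
  S: {b}  A: {b}
pass 2: (no change)
  S: {b}  A: {b}

Compute FOLLOW by fixpoint:
FOLLOW(S) := {$}
pass 1:
  A→A a: FOLLOW(A) ⊇ FIRST(a) = {a}; new: +{a}
  S→A c: FOLLOW(A) ⊇ FIRST(c) = {c}; new: +{c}
  S→S b c: FOLLOW(S) ⊇ FIRST(b) = {b}; new: +{b}
  FOLLOW(S)={$,b}  FOLLOW(A)={a,c}
pass 2: — fixpoint
  FOLLOW(S)={$,b}  FOLLOW(A)={a,c}

FOLLOW(S) = ["$", "b"]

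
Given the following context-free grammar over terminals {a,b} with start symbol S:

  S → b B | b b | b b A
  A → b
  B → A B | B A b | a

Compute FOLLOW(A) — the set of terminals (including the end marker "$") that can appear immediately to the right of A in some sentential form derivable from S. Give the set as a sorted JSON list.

FIRST sets, iterate to fixpoint:
round 1:
  A via A→b: +{b}
  B via B→A B: +{b}
  B via B→a: +{a}
  S via S→b B: +{b}
  FIRST(S)={b}  FIRST(A)={b}  FIRST(B)={a,b}
round 2: (stable)
  FIRST(S)={b}  FIRST(A)={b}  FIRST(B)={a,b}

Compute FOLLOW by fixpoint:
FOLLOW(S) := {$}
pass 1:
  B→A B: FOLLOW(A) ⊇ FIRST(B) = {a,b}; new: +{a,b}
  B→B A b: FOLLOW(B) ⊇ FIRST(A) = {b}; new: +{b}
  S→b B: FOLLOW(B) ⊇ FOLLOW(S) ⊇ {$}; new: +{$}
  S→b b A: FOLLOW(A) ⊇ FOLLOW(S) ⊇ {$}; new: +{$}
  S: {$}  A: {$,a,b}  B: {$,b}
pass 2: (stable)
  S: {$}  A: {$,a,b}  B: {$,b}

FOLLOW(A) = ["$", "a", "b"]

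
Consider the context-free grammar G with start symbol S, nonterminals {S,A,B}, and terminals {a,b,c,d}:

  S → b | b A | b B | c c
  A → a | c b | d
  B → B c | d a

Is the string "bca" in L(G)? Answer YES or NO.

Convert to CNF:
  S -> T0 T0 | T1 A | T1 B | b
  A -> T0 T1 | a | d
  B -> B T0 | T2 T3
  T0 -> c
  T1 -> b
  T2 -> d
  T3 -> a

Fill CYK table bottom-up:
  [0..0]={S,T1}  "b"  orig:{S}
  [1..1]={T0}  "c"  orig:{}
  [2..2]={A,T3}  "a"  orig:{A}
  [0..1]=∅  "bc"
  [1..2]=∅  "ca"
  [0..2]=∅  "bca"

S ∉ T[0,2] ⇒ NO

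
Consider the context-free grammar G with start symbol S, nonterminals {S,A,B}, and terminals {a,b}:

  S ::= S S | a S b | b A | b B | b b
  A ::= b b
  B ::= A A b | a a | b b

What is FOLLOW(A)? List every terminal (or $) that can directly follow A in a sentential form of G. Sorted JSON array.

FIRST iteration:
round 1:
  A via A→b b: +{b}
  B via B→A A b: +{b}
  B via B→a a: +{a}
  S via S→a S b: +{a}
  S via S→b A: +{b}
  S: {a,b}  A: {b}  B: {a,b}
round 2: done
  S: {a,b}  A: {b}  B: {a,b}

Compute FOLLOW by fixpoint:
initialize: $ ∈ FOLLOW(S)
iter 1:
  B→A A b: FOLLOW(A) ⊇ FIRST(A) = {b}; new: +{b}
  S→S S: FOLLOW(S) ⊇ FIRST(S) = {a,b}; new: +{a,b}
  S→b A: FOLLOW(A) ⊇ FOLLOW(S) ⊇ {$,a,b}; new: +{$,a}
  S→b B: FOLLOW(B) ⊇ FOLLOW(S) ⊇ {$,a,b}; new: +{$,a,b}
  FOLLOW[S]={$,a,b}  FOLLOW[A]={$,a,b}  FOLLOW[B]={$,a,b}
iter 2: (stable)
  FOLLOW[S]={$,a,b}  FOLLOW[A]={$,a,b}  FOLLOW[B]={$,a,b}

FOLLOW(A) = ["$", "a", "b"]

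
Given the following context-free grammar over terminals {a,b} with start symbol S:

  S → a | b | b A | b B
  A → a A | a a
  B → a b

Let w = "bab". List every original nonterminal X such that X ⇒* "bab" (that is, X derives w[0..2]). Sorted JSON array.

CNF form of G:
  S -> T1 A | T1 B | a | b
  A -> T0 A | T0 T0
  B -> T0 T1
  T0 -> a
  T1 -> b

CYK fill, restricted to cells inside w[0..2]:
  T[0,0] 'b' = {S,T1}  orig:{S}
  T[1,1] 'a' = {S,T0}  orig:{S}
  T[2,2] 'b' = {S,T1}  orig:{S}
  T[0,1] 'ba' = ∅
  T[1,2] 'ab' = {B}
  T[0,2] 'bab' = {S}

Original NTs in T[0,2] deriving "bab": ["S"]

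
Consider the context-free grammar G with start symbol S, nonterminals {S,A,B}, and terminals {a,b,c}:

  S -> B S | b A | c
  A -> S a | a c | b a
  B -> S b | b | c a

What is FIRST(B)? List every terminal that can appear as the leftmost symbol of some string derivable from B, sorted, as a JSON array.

FIRST sets, iterate to fixpoint:
round 1:
  A via A→a c: +{a}
  A via A→b a: +{b}
  B via B→b: +{b}
  B via B→c a: +{c}
  S via S→B S: +{b,c}
  S: {b,c}  A: {a,b}  B: {b,c}
round 2:
  A via A→S a: +{c}
  S: {b,c}  A: {a,b,c}  B: {b,c}
round 3: (stable)
  S: {b,c}  A: {a,b,c}  B: {b,c}

FIRST(B) = ["b", "c"]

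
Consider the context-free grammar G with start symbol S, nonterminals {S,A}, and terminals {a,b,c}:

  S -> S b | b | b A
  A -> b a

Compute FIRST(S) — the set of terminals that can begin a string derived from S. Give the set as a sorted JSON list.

FIRST sets, iterate to fixpoint:
[1]
  A via A→b a: +{b}
  S via S→b: +{b}
  S: {b}  A: {b}
[2] (stable)
  S: {b}  A: {b}

FIRST(S) = ["b"]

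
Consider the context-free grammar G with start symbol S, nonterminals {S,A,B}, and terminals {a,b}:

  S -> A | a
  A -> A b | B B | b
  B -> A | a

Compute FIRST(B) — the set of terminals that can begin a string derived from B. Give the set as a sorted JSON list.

FIRST iteration:
[1]
  A via A→b: +{b}
  B via B→A: +{b}
  B via B→a: +{a}
  S via S→A: +{b}
  S via S→a: +{a}
  S: {a,b}  A: {b}  B: {a,b}
[2]
  A via A→B B: +{a}
  S: {a,b}  A: {a,b}  B: {a,b}
[3] (no change)
  S: {a,b}  A: {a,b}  B: {a,b}

FIRST(B) = ["a", "b"]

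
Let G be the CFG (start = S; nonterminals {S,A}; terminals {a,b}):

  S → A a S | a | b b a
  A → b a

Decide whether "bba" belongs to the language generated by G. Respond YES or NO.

Convert to CNF:
  S -> A X2 | T0 X3 | a
  A -> T0 T1
  T0 -> b
  T1 -> a
  X2 -> T1 S
  X3 -> T0 T1

CYK fill:
  T[0,0] 'b' = {T0}  orig:{}
  T[1,1] 'b' = {T0}  orig:{}
  T[2,2] 'a' = {S,T1}  orig:{S}
  T[0,1] 'bb' = ∅
  T[1,2] 'ba' = {A,X3}  orig:{A}
  T[0,2] 'bba' = {S}

S ∈ T[0,2] ⇒ YES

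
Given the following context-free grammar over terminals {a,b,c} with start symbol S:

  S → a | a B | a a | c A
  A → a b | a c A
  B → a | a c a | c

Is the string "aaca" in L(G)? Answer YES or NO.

CNF form of G:
  S -> T0 B | T0 T0 | T2 A | a
  A -> T0 T1 | T0 X3
  B -> T0 X4 | a | c
  T0 -> a
  T1 -> b
  T2 -> c
  X3 -> T2 A
  X4 -> T2 T0

CYK table (by increasing span):
  cell(0,0) a: {B,S,T0}  orig:{B,S}
  cell(1,1) a: {B,S,T0}  orig:{B,S}
  cell(2,2) c: {B,T2}  orig:{B}
  cell(3,3) a: {B,S,T0}  orig:{B,S}
  cell(0,1) aa: {S}
  cell(1,2) ac: {S}
  cell(2,3) ca: {X4}  orig:{}
  cell(0,2) aac: ∅
  cell(1,3) aca: {B}
  cell(0,3) aaca: {S}

S ∈ T[0,3] ⇒ YES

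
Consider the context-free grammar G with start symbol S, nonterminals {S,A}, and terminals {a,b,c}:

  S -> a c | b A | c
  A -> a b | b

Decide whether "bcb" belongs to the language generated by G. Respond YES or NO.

Convert to CNF:
  S -> T0 T2 | T1 A | c
  A -> T0 T1 | b
  T0 -> a
  T1 -> b
  T2 -> c

CYK table (by increasing span):
  cell(0,0) b: {A,T1}  orig:{A}
  cell(1,1) c: {S,T2}  orig:{S}
  cell(2,2) b: {A,T1}  orig:{A}
  cell(0,1) bc: ∅
  cell(1,2) cb: ∅
  cell(0,2) bcb: ∅

S ∉ T[0,2] ⇒ NO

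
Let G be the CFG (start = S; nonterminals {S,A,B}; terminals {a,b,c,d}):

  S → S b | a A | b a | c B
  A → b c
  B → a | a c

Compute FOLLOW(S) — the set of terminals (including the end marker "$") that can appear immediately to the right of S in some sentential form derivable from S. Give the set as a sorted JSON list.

FIRST sets, iterate to fixpoint:
round 1:
  A via A→b c: +{b}
  B via B→a: +{a}
  S via S→a A: +{a}
  S via S→b a: +{b}
  S via S→c B: +{c}
  FIRST(S)={a,b,c}  FIRST(A)={b}  FIRST(B)={a}
round 2: done
  FIRST(S)={a,b,c}  FIRST(A)={b}  FIRST(B)={a}

FOLLOW iteration:
seed FOLLOW(S) with $
pass 1:
  S→S b: FOLLOW(S) ⊇ FIRST(b) = {b}; new: +{b}
  S→a A: FOLLOW(A) ⊇ FOLLOW(S) ⊇ {$,b}; new: +{$,b}
  S→c B: FOLLOW(B) ⊇ FOLLOW(S) ⊇ {$,b}; new: +{$,b}
  FOLLOW(S)={$,b}  FOLLOW(A)={$,b}  FOLLOW(B)={$,b}
pass 2: (stable)
  FOLLOW(S)={$,b}  FOLLOW(A)={$,b}  FOLLOW(B)={$,b}

FOLLOW(S) = ["$", "b"]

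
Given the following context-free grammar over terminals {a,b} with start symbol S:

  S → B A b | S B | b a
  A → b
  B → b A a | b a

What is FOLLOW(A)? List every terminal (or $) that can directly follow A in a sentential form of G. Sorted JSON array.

FIRST sets, iterate to fixpoint:
pass 1:
  A via A→b: +{b}
  B via B→b A a: +{b}
  S via S→B A b: +{b}
  FIRST[S]={b}  FIRST[A]={b}  FIRST[B]={b}
pass 2: done
  FIRST[S]={b}  FIRST[A]={b}  FIRST[B]={b}

FOLLOW iteration:
seed FOLLOW(S) with $
round 1:
  B→b A a: FOLLOW(A) ⊇ FIRST(a) = {a}; new: +{a}
  S→B A b: FOLLOW(B) ⊇ FIRST(A) = {b}; new: +{b}
  S→B A b: FOLLOW(A) ⊇ FIRST(b) = {b}; new: +{b}
  S→S B: FOLLOW(S) ⊇ FIRST(B) = {b}; new: +{b}
  S→S B: FOLLOW(B) ⊇ FOLLOW(S) ⊇ {$,b}; new: +{$}
  FOLLOW[S]={$,b}  FOLLOW[A]={a,b}  FOLLOW[B]={$,b}
round 2: (stable)
  FOLLOW[S]={$,b}  FOLLOW[A]={a,b}  FOLLOW[B]={$,b}

FOLLOW(A) = ["a", "b"]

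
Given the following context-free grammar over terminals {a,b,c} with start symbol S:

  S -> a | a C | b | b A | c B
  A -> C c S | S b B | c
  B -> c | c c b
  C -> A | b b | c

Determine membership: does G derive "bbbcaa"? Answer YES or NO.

CNF form of G:
  S -> T0 B | T1 A | T2 C | a | b
  A -> C X3 | S X4 | c
  B -> T0 X5 | c
  C -> C X6 | S X7 | T1 T1 | c
  T0 -> c
  T1 -> b
  T2 -> a
  X3 -> T0 S
  X4 -> T1 B
  X5 -> T0 T1
  X6 -> T0 S
  X7 -> T1 B

CYK table (by increasing span):
  [0..0]={S,T1}  "b"  orig:{S}
  [1..1]={S,T1}  "b"  orig:{S}
  [2..2]={S,T1}  "b"  orig:{S}
  [3..3]={A,B,C,T0}  "c"  orig:{A,B,C}
  [4..4]={S,T2}  "a"  orig:{S}
  [5..5]={S,T2}  "a"  orig:{S}
  [0..1]={C}  "bb"
  [1..2]={C}  "bb"
  [2..3]={S,X4,X7}  "bc"  orig:{S}
  [3..4]={X3,X6}  "ca"  orig:{}
  [4..5]=∅  "aa"
  [0..2]=∅  "bbb"
  [1..3]={A,C}  "bbc"
  [2..4]=∅  "bca"
  [3..5]=∅  "caa"
  [0..3]={S}  "bbbc"
  [1..4]={A,C}  "bbca"
  [2..5]=∅  "bcaa"
  [0..4]={S}  "bbbca"
  [1..5]=∅  "bbcaa"
  [0..5]=∅  "bbbcaa"

S ∉ T[0,5] ⇒ NO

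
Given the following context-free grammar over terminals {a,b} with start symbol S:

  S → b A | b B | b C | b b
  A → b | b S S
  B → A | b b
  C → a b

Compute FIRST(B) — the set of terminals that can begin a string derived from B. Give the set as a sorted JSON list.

FIRST sets, iterate to fixpoint:
round 1:
  A via A→b: +{b}
  B via B→A: +{b}
  C via C→a b: +{a}
  S via S→b A: +{b}
  FIRST[S]={b}  FIRST[A]={b}  FIRST[B]={b}  FIRST[C]={a}
round 2: — fixpoint
  FIRST[S]={b}  FIRST[A]={b}  FIRST[B]={b}  FIRST[C]={a}

FIRST(B) = ["b"]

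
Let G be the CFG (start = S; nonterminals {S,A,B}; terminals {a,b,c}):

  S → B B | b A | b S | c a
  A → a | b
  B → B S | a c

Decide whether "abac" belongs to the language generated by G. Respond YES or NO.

CNF form of G:
  S -> B B | T1 T0 | T2 A | T2 S
  A -> a | b
  B -> B S | T0 T1
  T0 -> a
  T1 -> c
  T2 -> b

CYK table (by increasing span):
  cell(0,0) a: {A,T0}  orig:{A}
  cell(1,1) b: {A,T2}  orig:{A}
  cell(2,2) a: {A,T0}  orig:{A}
  cell(3,3) c: {T1}  orig:{}
  cell(0,1) ab: ∅
  cell(1,2) ba: {S}
  cell(2,3) ac: {B}
  cell(0,2) aba: ∅
  cell(1,3) bac: ∅
  cell(0,3) abac: ∅

S ∉ T[0,3] ⇒ NO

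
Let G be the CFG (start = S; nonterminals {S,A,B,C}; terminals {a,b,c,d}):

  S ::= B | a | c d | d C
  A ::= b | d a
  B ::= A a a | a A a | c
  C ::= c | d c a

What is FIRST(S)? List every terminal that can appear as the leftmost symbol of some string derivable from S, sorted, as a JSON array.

FIRST iteration:
iter 1:
  A via A→b: +{b}
  A via A→d a: +{d}
  B via B→A a a: +{b,d}
  B via B→a A a: +{a}
  B via B→c: +{c}
  C via C→c: +{c}
  C via C→d c a: +{d}
  S via S→B: +{a,b,c,d}
  FIRST(S)={a,b,c,d}  FIRST(A)={b,d}  FIRST(B)={a,b,c,d}  FIRST(C)={c,d}
iter 2: (stable)
  FIRST(S)={a,b,c,d}  FIRST(A)={b,d}  FIRST(B)={a,b,c,d}  FIRST(C)={c,d}

FIRST(S) = ["a", "b", "c", "d"]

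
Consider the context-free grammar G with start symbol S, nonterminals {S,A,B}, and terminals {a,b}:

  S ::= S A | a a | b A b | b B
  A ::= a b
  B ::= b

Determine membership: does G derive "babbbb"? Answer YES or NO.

CNF form of G:
  S -> S A | T0 T0 | T1 B | T1 X2
  A -> T0 T1
  B -> b
  T0 -> a
  T1 -> b
  X2 -> A T1

CYK fill:
  [0..0]={B,T1}  "b"  orig:{B}
  [1..1]={T0}  "a"  orig:{}
  [2..2]={B,T1}  "b"  orig:{B}
  [3..3]={B,T1}  "b"  orig:{B}
  [4..4]={B,T1}  "b"  orig:{B}
  [5..5]={B,T1}  "b"  orig:{B}
  [0..1]=∅  "ba"
  [1..2]={A}  "ab"
  [2..3]={S}  "bb"
  [3..4]={S}  "bb"
  [4..5]={S}  "bb"
  [0..2]=∅  "bab"
  [1..3]={X2}  "abb"  orig:{}
  [2..4]=∅  "bbb"
  [3..5]=∅  "bbb"
  [0..3]={S}  "babb"
  [1..4]=∅  "abbb"
  [2..5]=∅  "bbbb"
  [0..4]=∅  "babbb"
  [1..5]=∅  "abbbb"
  [0..5]=∅  "babbbb"

S ∉ T[0,5] ⇒ NO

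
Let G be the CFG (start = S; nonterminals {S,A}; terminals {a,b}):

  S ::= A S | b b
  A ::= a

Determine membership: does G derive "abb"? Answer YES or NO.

Convert to CNF:
  S -> A S | T0 T0
  A -> a
  T0 -> b

CYK fill:
  cell(0,0) a: {A}
  cell(1,1) b: {T0}  orig:{}
  cell(2,2) b: {T0}  orig:{}
  cell(0,1) ab: ∅
  cell(1,2) bb: {S}
  cell(0,2) abb: {S}

S ∈ T[0,2] ⇒ YES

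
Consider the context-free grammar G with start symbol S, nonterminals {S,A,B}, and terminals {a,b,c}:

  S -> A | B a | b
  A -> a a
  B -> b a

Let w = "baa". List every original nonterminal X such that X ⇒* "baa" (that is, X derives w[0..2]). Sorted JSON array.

Convert to CNF:
  S -> B T0 | T0 T0 | b
  A -> T0 T0
  B -> T1 T0
  T0 -> a
  T1 -> b

CYK fill — only the sub-triangle for w[0..2]:
  T[0,0] 'b' = {S,T1}  orig:{S}
  T[1,1] 'a' = {T0}  orig:{}
  T[2,2] 'a' = {T0}  orig:{}
  T[0,1] 'ba' = {B}
  T[1,2] 'aa' = {A,S}
  T[0,2] 'baa' = {S}

Original NTs in T[0,2] deriving "baa": ["S"]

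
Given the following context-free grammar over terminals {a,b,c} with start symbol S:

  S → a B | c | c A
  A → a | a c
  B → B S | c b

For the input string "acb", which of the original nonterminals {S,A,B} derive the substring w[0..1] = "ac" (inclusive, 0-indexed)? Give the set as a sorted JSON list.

CNF form of G:
  S -> T0 B | T1 A | c
  A -> T0 T1 | a
  B -> B S | T1 T2
  T0 -> a
  T1 -> c
  T2 -> b

CYK table (by increasing span) (cells [i..j] with 0 ≤ i ≤ j ≤ 1 only):
  cell(0,0) a: {A,T0}  orig:{A}
  cell(1,1) c: {S,T1}  orig:{S}
  cell(0,1) ac: {A}

Original NTs in T[0,1] deriving "ac": ["A"]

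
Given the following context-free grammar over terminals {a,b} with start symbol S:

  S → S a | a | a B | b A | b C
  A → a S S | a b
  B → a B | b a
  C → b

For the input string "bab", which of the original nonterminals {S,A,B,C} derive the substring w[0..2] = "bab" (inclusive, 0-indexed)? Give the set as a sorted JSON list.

Convert to CNF:
  S -> S T0 | T0 B | T1 A | T1 C | a
  A -> T0 T1 | T0 X2
  B -> T0 B | T1 T0
  C -> b
  T0 -> a
  T1 -> b
  X2 -> S S

CYK table (by increasing span), restricted to cells inside w[0..2]:
  T[0,0] 'b' = {C,T1}  orig:{C}
  T[1,1] 'a' = {S,T0}  orig:{S}
  T[2,2] 'b' = {C,T1}  orig:{C}
  T[0,1] 'ba' = {B}
  T[1,2] 'ab' = {A}
  T[0,2] 'bab' = {S}

Original NTs in T[0,2] deriving "bab": ["S"]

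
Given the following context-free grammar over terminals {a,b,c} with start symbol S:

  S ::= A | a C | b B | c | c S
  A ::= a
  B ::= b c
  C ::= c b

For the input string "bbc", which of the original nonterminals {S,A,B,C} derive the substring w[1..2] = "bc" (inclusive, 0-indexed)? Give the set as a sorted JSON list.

Convert to CNF:
  S -> T0 B | T1 S | T2 C | a | c
  A -> a
  B -> T0 T1
  C -> T1 T0
  T0 -> b
  T1 -> c
  T2 -> a

CYK fill (cells [i..j] with 1 ≤ i ≤ j ≤ 2 only):
  T[1,1] 'b' = {T0}  orig:{}
  T[2,2] 'c' = {S,T1}  orig:{S}
  T[1,2] 'bc' = {B}

Original NTs in T[1,2] deriving "bc": ["B"]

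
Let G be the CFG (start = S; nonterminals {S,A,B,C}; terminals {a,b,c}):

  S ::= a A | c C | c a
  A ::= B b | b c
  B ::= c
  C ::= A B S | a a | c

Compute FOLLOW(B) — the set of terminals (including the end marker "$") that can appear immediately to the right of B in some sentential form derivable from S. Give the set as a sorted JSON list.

FIRST sets, iterate to fixpoint:
iter 1:
  A via A→b c: +{b}
  B via B→c: +{c}
  C via C→A B S: +{b}
  C via C→a a: +{a}
  C via C→c: +{c}
  S via S→a A: +{a}
  S via S→c C: +{c}
  FIRST(S)={a,c}  FIRST(A)={b}  FIRST(B)={c}  FIRST(C)={a,b,c}
iter 2:
  A via A→B b: +{c}
  FIRST(S)={a,c}  FIRST(A)={b,c}  FIRST(B)={c}  FIRST(C)={a,b,c}
iter 3: — fixpoint
  FIRST(S)={a,c}  FIRST(A)={b,c}  FIRST(B)={c}  FIRST(C)={a,b,c}

FOLLOW sets:
initialize: $ ∈ FOLLOW(S)
[1]
  A→B b: FOLLOW(B) ⊇ FIRST(b) = {b}; new: +{b}
  C→A B S: FOLLOW(A) ⊇ FIRST(B) = {c}; new: +{c}
  C→A B S: FOLLOW(B) ⊇ FIRST(S) = {a,c}; new: +{a,c}
  S→a A: FOLLOW(A) ⊇ FOLLOW(S) ⊇ {$}; new: +{$}
  S→c C: FOLLOW(C) ⊇ FOLLOW(S) ⊇ {$}; new: +{$}
  FOLLOW[S]={$}  FOLLOW[A]={$,c}  FOLLOW[B]={a,b,c}  FOLLOW[C]={$}
[2] done
  FOLLOW[S]={$}  FOLLOW[A]={$,c}  FOLLOW[B]={a,b,c}  FOLLOW[C]={$}

FOLLOW(B) = ["a", "b", "c"]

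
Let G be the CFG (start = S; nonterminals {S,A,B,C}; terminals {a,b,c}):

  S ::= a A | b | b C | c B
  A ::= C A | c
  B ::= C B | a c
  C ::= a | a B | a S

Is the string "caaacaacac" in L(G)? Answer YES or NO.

Convert to CNF:
  S -> T0 A | T1 B | T2 C | b
  A -> C A | c
  B -> C B | T0 T1
  C -> T0 B | T0 S | a
  T0 -> a
  T1 -> c
  T2 -> b

CYK table (by increasing span):
  T[0,0] 'c' = {A,T1}  orig:{A}
  T[1,1] 'a' = {C,T0}  orig:{C}
  T[2,2] 'a' = {C,T0}  orig:{C}
  T[3,3] 'a' = {C,T0}  orig:{C}
  T[4,4] 'c' = {A,T1}  orig:{A}
  T[5,5] 'a' = {C,T0}  orig:{C}
  T[6,6] 'a' = {C,T0}  orig:{C}
  T[7,7] 'c' = {A,T1}  orig:{A}
  T[8,8] 'a' = {C,T0}  orig:{C}
  T[9,9] 'c' = {A,T1}  orig:{A}
  T[0,1] 'ca' = ∅
  T[1,2] 'aa' = ∅
  T[2,3] 'aa' = ∅
  T[3,4] 'ac' = {A,B,S}
  T[4,5] 'ca' = ∅
  T[5,6] 'aa' = ∅
  T[6,7] 'ac' = {A,B,S}
  T[7,8] 'ca' = ∅
  T[8,9] 'ac' = {A,B,S}
  T[0,2] 'caa' = ∅
  T[1,3] 'aaa' = ∅
  T[2,4] 'aac' = {A,B,C,S}
  T[3,5] 'aca' = ∅
  T[4,6] 'caa' = ∅
  T[5,7] 'aac' = {A,B,C,S}
  T[6,8] 'aca' = ∅
  T[7,9] 'cac' = {S}
  T[0,3] 'caaa' = ∅
  T[1,4] 'aaac' = {A,B,C,S}
  T[2,5] 'aaca' = ∅
  T[3,6] 'acaa' = ∅
  T[4,7] 'caac' = {S}
  T[5,8] 'aaca' = ∅
  T[6,9] 'acac' = {C}
  T[0,4] 'caaac' = {S}
  T[1,5] 'aaaca' = ∅
  T[2,6] 'aacaa' = ∅
  T[3,7] 'acaac' = {C}
  T[4,8] 'caaca' = ∅
  T[5,9] 'aacac' = {A,B}
  T[0,5] 'caaaca' = ∅
  T[1,6] 'aaacaa' = ∅
  T[2,7] 'aacaac' = {A,B}
  T[3,8] 'acaaca' = ∅
  T[4,9] 'caacac' = {S}
  T[0,6] 'caaacaa' = ∅
  T[1,7] 'aaacaac' = {A,B,C,S}
  T[2,8] 'aacaaca' = ∅
  T[3,9] 'acaacac' = {A,B,C}
  T[0,7] 'caaacaac' = {S}
  T[1,8] 'aaacaaca' = ∅
  T[2,9] 'aacaacac' = {A,B,C,S}
  T[0,8] 'caaacaaca' = ∅
  T[1,9] 'aaacaacac' = {A,B,C,S}
  T[0,9] 'caaacaacac' = {S}

S ∈ T[0,9] ⇒ YES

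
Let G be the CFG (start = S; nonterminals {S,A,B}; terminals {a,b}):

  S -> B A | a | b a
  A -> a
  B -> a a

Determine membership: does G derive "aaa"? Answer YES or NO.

CNF form of G:
  S -> B A | T1 T0 | a
  A -> a
  B -> T0 T0
  T0 -> a
  T1 -> b

Fill CYK table bottom-up:
  T[0,0] 'a' = {A,S,T0}  orig:{A,S}
  T[1,1] 'a' = {A,S,T0}  orig:{A,S}
  T[2,2] 'a' = {A,S,T0}  orig:{A,S}
  T[0,1] 'aa' = {B}
  T[1,2] 'aa' = {B}
  T[0,2] 'aaa' = {S}

S ∈ T[0,2] ⇒ YES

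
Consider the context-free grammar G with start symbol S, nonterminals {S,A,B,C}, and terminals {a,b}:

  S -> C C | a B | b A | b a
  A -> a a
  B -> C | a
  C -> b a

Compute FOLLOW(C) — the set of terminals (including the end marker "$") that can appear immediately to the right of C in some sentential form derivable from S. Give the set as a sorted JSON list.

FIRST sets, iterate to fixpoint:
[1]
  A via A→a a: +{a}
  B via B→a: +{a}
  C via C→b a: +{b}
  S via S→C C: +{b}
  S via S→a B: +{a}
  S: {a,b}  A: {a}  B: {a}  C: {b}
[2]
  B via B→C: +{b}
  S: {a,b}  A: {a}  B: {a,b}  C: {b}
[3] (no change)
  S: {a,b}  A: {a}  B: {a,b}  C: {b}

FOLLOW sets:
seed FOLLOW(S) with $
iter 1:
  S→C C: FOLLOW(C) ⊇ FIRST(C) = {b}; new: +{b}
  S→C C: FOLLOW(C) ⊇ FOLLOW(S) ⊇ {$}; new: +{$}
  S→a B: FOLLOW(B) ⊇ FOLLOW(S) ⊇ {$}; new: +{$}
  S→b A: FOLLOW(A) ⊇ FOLLOW(S) ⊇ {$}; new: +{$}
  FOLLOW(S)={$}  FOLLOW(A)={$}  FOLLOW(B)={$}  FOLLOW(C)={$,b}
iter 2: — fixpoint
  FOLLOW(S)={$}  FOLLOW(A)={$}  FOLLOW(B)={$}  FOLLOW(C)={$,b}

FOLLOW(C) = ["$", "b"]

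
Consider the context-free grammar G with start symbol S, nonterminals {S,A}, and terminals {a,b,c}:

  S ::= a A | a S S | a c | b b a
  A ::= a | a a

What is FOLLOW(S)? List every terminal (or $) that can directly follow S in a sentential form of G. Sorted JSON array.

FIRST sets, iterate to fixpoint:
round 1:
  A via A→a: +{a}
  S via S→a A: +{a}
  S via S→b b a: +{b}
  S: {a,b}  A: {a}
round 2: done
  S: {a,b}  A: {a}

FOLLOW sets:
FOLLOW(S) := {$}
[1]
  S→a A: FOLLOW(A) ⊇ FOLLOW(S) ⊇ {$}; new: +{$}
  S→a S S: FOLLOW(S) ⊇ FIRST(S) = {a,b}; new: +{a,b}
  FOLLOW(S)={$,a,b}  FOLLOW(A)={$}
[2]
  S→a A: FOLLOW(A) ⊇ FOLLOW(S) ⊇ {$,a,b}; new: +{a,b}
  FOLLOW(S)={$,a,b}  FOLLOW(A)={$,a,b}
[3] done
  FOLLOW(S)={$,a,b}  FOLLOW(A)={$,a,b}

FOLLOW(S) = ["$", "a", "b"]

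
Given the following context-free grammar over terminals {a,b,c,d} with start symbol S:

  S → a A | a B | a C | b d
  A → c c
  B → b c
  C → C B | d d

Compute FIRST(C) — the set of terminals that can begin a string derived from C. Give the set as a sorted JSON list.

FIRST iteration:
round 1:
  A via A→c c: +{c}
  B via B→b c: +{b}
  C via C→d d: +{d}
  S via S→a A: +{a}
  S via S→b d: +{b}
  FIRST(S)={a,b}  FIRST(A)={c}  FIRST(B)={b}  FIRST(C)={d}
round 2: (stable)
  FIRST(S)={a,b}  FIRST(A)={c}  FIRST(B)={b}  FIRST(C)={d}

FIRST(C) = ["d"]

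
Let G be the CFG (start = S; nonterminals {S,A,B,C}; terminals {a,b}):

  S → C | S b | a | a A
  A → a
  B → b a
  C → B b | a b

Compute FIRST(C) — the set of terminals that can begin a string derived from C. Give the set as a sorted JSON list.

Compute FIRST by fixpoint:
round 1:
  A via A→a: +{a}
  B via B→b a: +{b}
  C via C→B b: +{b}
  C via C→a b: +{a}
  S via S→C: +{a,b}
  S: {a,b}  A: {a}  B: {b}  C: {a,b}
round 2: done
  S: {a,b}  A: {a}  B: {b}  C: {a,b}

FIRST(C) = ["a", "b"]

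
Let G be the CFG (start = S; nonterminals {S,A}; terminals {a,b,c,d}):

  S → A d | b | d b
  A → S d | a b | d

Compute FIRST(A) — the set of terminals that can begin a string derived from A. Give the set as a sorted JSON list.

FIRST sets, iterate to fixpoint:
[1]
  A via A→a b: +{a}
  A via A→d: +{d}
  S via S→A d: +{a,d}
  S via S→b: +{b}
  FIRST(S)={a,b,d}  FIRST(A)={a,d}
[2]
  A via A→S d: +{b}
  FIRST(S)={a,b,d}  FIRST(A)={a,b,d}
[3] — fixpoint
  FIRST(S)={a,b,d}  FIRST(A)={a,b,d}

FIRST(A) = ["a", "b", "d"]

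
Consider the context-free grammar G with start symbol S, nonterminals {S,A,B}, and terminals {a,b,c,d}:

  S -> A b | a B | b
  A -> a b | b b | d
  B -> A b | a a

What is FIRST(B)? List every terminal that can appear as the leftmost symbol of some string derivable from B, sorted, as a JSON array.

FIRST sets, iterate to fixpoint:
iter 1:
  A via A→a b: +{a}
  A via A→b b: +{b}
  A via A→d: +{d}
  B via B→A b: +{a,b,d}
  S via S→A b: +{a,b,d}
  FIRST[S]={a,b,d}  FIRST[A]={a,b,d}  FIRST[B]={a,b,d}
iter 2: — fixpoint
  FIRST[S]={a,b,d}  FIRST[A]={a,b,d}  FIRST[B]={a,b,d}

FIRST(B) = ["a", "b", "d"]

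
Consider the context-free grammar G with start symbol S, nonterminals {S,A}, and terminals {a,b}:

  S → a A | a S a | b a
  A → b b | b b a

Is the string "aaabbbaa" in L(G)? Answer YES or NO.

CNF form of G:
  S -> T0 T1 | T1 A | T1 X3
  A -> T0 T0 | T0 X2
  T0 -> b
  T1 -> a
  X2 -> T0 T1
  X3 -> S T1

CYK fill:
  T[0,0] 'a' = {T1}  orig:{}
  T[1,1] 'a' = {T1}  orig:{}
  T[2,2] 'a' = {T1}  orig:{}
  T[3,3] 'b' = {T0}  orig:{}
  T[4,4] 'b' = {T0}  orig:{}
  T[5,5] 'b' = {T0}  orig:{}
  T[6,6] 'a' = {T1}  orig:{}
  T[7,7] 'a' = {T1}  orig:{}
  T[0,1] 'aa' = ∅
  T[1,2] 'aa' = ∅
  T[2,3] 'ab' = ∅
  T[3,4] 'bb' = {A}
  T[4,5] 'bb' = {A}
  T[5,6] 'ba' = {S,X2}  orig:{S}
  T[6,7] 'aa' = ∅
  T[0,2] 'aaa' = ∅
  T[1,3] 'aab' = ∅
  T[2,4] 'abb' = {S}
  T[3,5] 'bbb' = ∅
  T[4,6] 'bba' = {A}
  T[5,7] 'baa' = {X3}  orig:{}
  T[0,3] 'aaab' = ∅
  T[1,4] 'aabb' = ∅
  T[2,5] 'abbb' = ∅
  T[3,6] 'bbba' = ∅
  T[4,7] 'bbaa' = ∅
  T[0,4] 'aaabb' = ∅
  T[1,5] 'aabbb' = ∅
  T[2,6] 'abbba' = ∅
  T[3,7] 'bbbaa' = ∅
  T[0,5] 'aaabbb' = ∅
  T[1,6] 'aabbba' = ∅
  T[2,7] 'abbbaa' = ∅
  T[0,6] 'aaabbba' = ∅
  T[1,7] 'aabbbaa' = ∅
  T[0,7] 'aaabbbaa' = ∅

S ∉ T[0,7] ⇒ NO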